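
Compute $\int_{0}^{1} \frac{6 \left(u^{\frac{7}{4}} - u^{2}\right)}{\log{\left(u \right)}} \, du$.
$- \log{\left(\frac{2985984}{1771561} \right)}$

Replace the exponent $2$ by a parameter $a$: let $I(a) = \int_{0}^{1} \frac{6 \left(u^{\frac{7}{4}} - u^{a}\right)}{\log{\left(u \right)}} \, du$.

Since $\dfrac{\partial}{\partial a}\,u^{a} = u^{a} \ln u$, the $\ln u$ in the denominator cancels and
$$\frac{dI}{da} = \int_{0}^{1} -6 u^{a} \, du = -6 \left[\frac{u^{a+1}}{a+1}\right]_0^1 = - \frac{6}{a + 1}.$$

Integrating with respect to $a$ gives $I(a) = - \log{\left(\frac{4096 \left(a + 1\right)^{6}}{1771561} \right)} + C$.

At $a = \frac{7}{4}$ the integrand is identically $0$, so $I(\frac{7}{4}) = 0$. The closed form gives $0$, hence $C = 0$.

Setting $a = 2$:
$$I = - \log{\left(\frac{2985984}{1771561} \right)}.$$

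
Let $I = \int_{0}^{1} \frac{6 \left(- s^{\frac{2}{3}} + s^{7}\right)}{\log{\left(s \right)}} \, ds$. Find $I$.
$- \log{\left(\frac{15625}{191102976} \right)}$

Consider the one-parameter family: let $I(a) = \int_{0}^{1} \frac{6 \left(s^{7} - s^{a}\right)}{\log{\left(s \right)}} \, ds$.

Since $\dfrac{\partial}{\partial a}\,s^{a} = s^{a} \ln s$, the $\ln s$ in the denominator cancels and
$$\frac{dI}{da} = \int_{0}^{1} -6 s^{a} \, ds = -6 \left[\frac{s^{a+1}}{a+1}\right]_0^1 = - \frac{6}{a + 1}.$$

Integrating with respect to $a$ gives $I(a) = - \log{\left(\frac{\left(a + 1\right)^{6}}{262144} \right)} + C$.

At $a = 7$ the integrand is identically $0$, so $I(7) = 0$. The closed form gives $0$, hence $C = 0$.

Setting $a = \frac{2}{3}$:
$$I = - \log{\left(\frac{15625}{191102976} \right)}.$$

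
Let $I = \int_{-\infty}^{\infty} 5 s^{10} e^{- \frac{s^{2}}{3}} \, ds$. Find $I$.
$\frac{1148175 \sqrt{3} \sqrt{\pi}}{32}$

Begin with the known integral
$$J(a) = \int_{-\infty}^{\infty} 5 e^{- a s^{2}} \, ds = \frac{5 \sqrt{\pi}}{\sqrt{a}}.$$

Differentiating under the integral sign brings down a factor of $(-s^2)$:
$$\frac{dJ}{da} = \int_{-\infty}^{\infty} - 5 s^{2} e^{- a s^{2}} \, ds = - \frac{5 \sqrt{\pi}}{2 a^{\frac{3}{2}}}.$$

Repeating $5$ times in total — each differentiation brings down another $(-s^2)$ — gives
$$\frac{d^{5}J}{da^{5}} = \int_{-\infty}^{\infty} - 5 s^{10} e^{- a s^{2}} \, ds = - \frac{4725 \sqrt{\pi}}{32 a^{\frac{11}{2}}},$$
and the integrand here is $(-1)^{5}$ times the target integrand, so $I = (-1)^{5}\,\frac{d^{5}J}{da^{5}} = \frac{4725 \sqrt{\pi}}{32 a^{\frac{11}{2}}}$.

Setting $a = \frac{1}{3}$:
$$I = \frac{1148175 \sqrt{3} \sqrt{\pi}}{32}.$$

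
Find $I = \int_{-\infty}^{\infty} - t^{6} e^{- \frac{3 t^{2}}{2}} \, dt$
$- \frac{5 \sqrt{6} \sqrt{\pi}}{27}$

Start from the elementary integral
$$J(a) = \int_{-\infty}^{\infty} - e^{- a t^{2}} \, dt = - \frac{\sqrt{\pi}}{\sqrt{a}}.$$

Differentiating under the integral sign brings down a factor of $(-t^2)$:
$$\frac{dJ}{da} = \int_{-\infty}^{\infty} t^{2} e^{- a t^{2}} \, dt = \frac{\sqrt{\pi}}{2 a^{\frac{3}{2}}}.$$

Repeating $3$ times in total — each differentiation brings down another $(-t^2)$ — gives
$$\frac{d^{3}J}{da^{3}} = \int_{-\infty}^{\infty} t^{6} e^{- a t^{2}} \, dt = \frac{15 \sqrt{\pi}}{8 a^{\frac{7}{2}}},$$
and the integrand here is $(-1)^{3}$ times the target integrand, so $I = (-1)^{3}\,\frac{d^{3}J}{da^{3}} = - \frac{15 \sqrt{\pi}}{8 a^{\frac{7}{2}}}$.

Setting $a = \frac{3}{2}$:
$$I = - \frac{5 \sqrt{6} \sqrt{\pi}}{27}.$$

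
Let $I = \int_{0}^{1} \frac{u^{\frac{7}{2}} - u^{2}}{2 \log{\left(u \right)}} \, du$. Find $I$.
$- \frac{\log{\left(2 \right)}}{2} + \frac{\log{\left(3 \right)}}{2}$

Consider the one-parameter family: let $I(a) = \int_{0}^{1} \frac{- u^{2} + u^{a}}{2 \log{\left(u \right)}} \, du$.

Since $\dfrac{\partial}{\partial a}\,u^{a} = u^{a} \ln u$, the $\ln u$ in the denominator cancels and
$$\frac{dI}{da} = \int_{0}^{1} \frac{1}{2} u^{a} \, du = \frac{1}{2} \left[\frac{u^{a+1}}{a+1}\right]_0^1 = \frac{1}{2 \left(a + 1\right)}.$$

Integrating with respect to $a$ gives $I(a) = \frac{\log{\left(a + 1 \right)}}{2} - \frac{\log{\left(3 \right)}}{2} + C$.

At $a = 2$ the integrand is identically $0$, so $I(2) = 0$. The closed form gives $0$, hence $C = 0$.

Setting $a = \frac{7}{2}$:
$$I = - \frac{\log{\left(2 \right)}}{2} + \frac{\log{\left(3 \right)}}{2}.$$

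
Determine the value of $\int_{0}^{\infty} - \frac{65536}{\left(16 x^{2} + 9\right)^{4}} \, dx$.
$- \frac{2560 \pi}{2187}$

Begin with the known result
$$J(a) = \int_{0}^{\infty} - \frac{1}{a^{2} + x^{2}} \, dx = - \frac{\pi}{2 a}.$$

Differentiating under the integral sign with respect to $a$,
$$\frac{dJ}{da} = \int_{0}^{\infty} \frac{2 a}{\left(a^{2} + x^{2}\right)^{2}} \, dx = \frac{\pi}{2 a^{2}},$$
so $\int_{0}^{\infty} - \frac{1}{\left(a^{2} + x^{2}\right)^{2}} \, dx = - \frac{\pi}{4 a^{3}}$.

Repeating — each differentiation of $1/(x^2+a^2)^j$ produces $-2ja/(x^2+a^2)^{j+1}$ — and dividing through by $-2ja$ at each step yields, after $3$ differentiations in total,
$$\int_{0}^{\infty} - \frac{1}{\left(a^{2} + x^{2}\right)^{4}} \, dx = - \frac{5 \pi}{32 a^{7}}.$$

Setting $a = \frac{3}{4}$:
$$I = - \frac{2560 \pi}{2187}.$$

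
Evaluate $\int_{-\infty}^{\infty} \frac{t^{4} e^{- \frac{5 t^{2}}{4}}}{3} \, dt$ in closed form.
$\frac{8 \sqrt{5} \sqrt{\pi}}{125}$

Begin with the known integral
$$J(a) = \int_{-\infty}^{\infty} \frac{e^{- a t^{2}}}{3} \, dt = \frac{\sqrt{\pi}}{3 \sqrt{a}}.$$

Differentiating under the integral sign brings down a factor of $(-t^2)$:
$$\frac{dJ}{da} = \int_{-\infty}^{\infty} - \frac{t^{2} e^{- a t^{2}}}{3} \, dt = - \frac{\sqrt{\pi}}{6 a^{\frac{3}{2}}}.$$

Repeating twice in total — each differentiation brings down another $(-t^2)$ — gives
$$\frac{d^{2}J}{da^{2}} = \int_{-\infty}^{\infty} \frac{t^{4} e^{- a t^{2}}}{3} \, dt = \frac{\sqrt{\pi}}{4 a^{\frac{5}{2}}},$$
and the integrand here is exactly the target integrand, so $I = \frac{\sqrt{\pi}}{4 a^{\frac{5}{2}}}$.

Setting $a = \frac{5}{4}$:
$$I = \frac{8 \sqrt{5} \sqrt{\pi}}{125}.$$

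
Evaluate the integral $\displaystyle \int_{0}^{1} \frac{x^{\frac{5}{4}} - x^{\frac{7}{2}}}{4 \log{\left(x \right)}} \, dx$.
$- \frac{\log{\left(2 \right)}}{4}$

Replace the exponent $\frac{7}{2}$ by a parameter $a$: let $I(a) = \int_{0}^{1} \frac{x^{\frac{5}{4}} - x^{a}}{4 \log{\left(x \right)}} \, dx$.

Since $\dfrac{\partial}{\partial a}\,x^{a} = x^{a} \ln x$, the $\ln x$ in the denominator cancels and
$$\frac{dI}{da} = \int_{0}^{1} - \frac{1}{4} x^{a} \, dx = - \frac{1}{4} \left[\frac{x^{a+1}}{a+1}\right]_0^1 = - \frac{1}{4 a + 4}.$$

Integrating with respect to $a$ gives $I(a) = - \frac{\log{\left(a + 1 \right)}}{4} - \frac{\log{\left(2 \right)}}{2} + \frac{\log{\left(3 \right)}}{2} + C$.

At $a = \frac{5}{4}$ the integrand is identically $0$, so $I(\frac{5}{4}) = 0$. The closed form gives $0$, hence $C = 0$.

Setting $a = \frac{7}{2}$:
$$I = - \frac{\log{\left(2 \right)}}{4}.$$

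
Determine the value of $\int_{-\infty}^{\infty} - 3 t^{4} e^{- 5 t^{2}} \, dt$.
$- \frac{9 \sqrt{5} \sqrt{\pi}}{500}$

Consider the simpler parametrised integral
$$J(a) = \int_{-\infty}^{\infty} - 3 e^{- a t^{2}} \, dt = - \frac{3 \sqrt{\pi}}{\sqrt{a}}.$$

Differentiating under the integral sign brings down a factor of $(-t^2)$:
$$\frac{dJ}{da} = \int_{-\infty}^{\infty} 3 t^{2} e^{- a t^{2}} \, dt = \frac{3 \sqrt{\pi}}{2 a^{\frac{3}{2}}}.$$

Repeating twice in total — each differentiation brings down another $(-t^2)$ — gives
$$\frac{d^{2}J}{da^{2}} = \int_{-\infty}^{\infty} - 3 t^{4} e^{- a t^{2}} \, dt = - \frac{9 \sqrt{\pi}}{4 a^{\frac{5}{2}}},$$
and the integrand here is exactly the target integrand, so $I = - \frac{9 \sqrt{\pi}}{4 a^{\frac{5}{2}}}$.

Setting $a = 5$:
$$I = - \frac{9 \sqrt{5} \sqrt{\pi}}{500}.$$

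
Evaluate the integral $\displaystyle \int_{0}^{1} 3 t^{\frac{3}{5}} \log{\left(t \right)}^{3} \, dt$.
$- \frac{5625}{2048}$

Begin with the known integral
$$J(a) = \int_{0}^{1} 3 t^{a} \, dt = \frac{3}{a + 1}.$$

Differentiating under the integral sign brings down a factor of $\ln t$:
$$\frac{dJ}{da} = \int_{0}^{1} 3 t^{a} \log{\left(t \right)} \, dt = - \frac{3}{\left(a + 1\right)^{2}}.$$

Repeating $3$ times in total — each differentiation brings down another $\ln t$ — gives
$$\frac{d^{3}J}{da^{3}} = \int_{0}^{1} 3 t^{a} \log{\left(t \right)}^{3} \, dt = - \frac{18}{\left(a + 1\right)^{4}},$$
and the integrand here is exactly the target integrand, so $I = - \frac{18}{\left(a + 1\right)^{4}}$.

Setting $a = \frac{3}{5}$:
$$I = - \frac{5625}{2048}.$$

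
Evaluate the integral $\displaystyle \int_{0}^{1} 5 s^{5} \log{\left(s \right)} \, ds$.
$- \frac{5}{36}$

Begin with the known integral
$$J(a) = \int_{0}^{1} 5 s^{a} \, ds = \frac{5}{a + 1}.$$

Differentiating under the integral sign brings down a factor of $\ln s$:
$$\frac{dJ}{da} = \int_{0}^{1} 5 s^{a} \log{\left(s \right)} \, ds = - \frac{5}{\left(a + 1\right)^{2}}.$$

The integral on the left is $I$, so $I = - \frac{5}{\left(a + 1\right)^{2}}$.

Setting $a = 5$:
$$I = - \frac{5}{36}.$$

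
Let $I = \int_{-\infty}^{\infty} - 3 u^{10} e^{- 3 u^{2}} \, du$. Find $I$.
$- \frac{35 \sqrt{3} \sqrt{\pi}}{288}$

Begin with the known integral
$$J(a) = \int_{-\infty}^{\infty} - 3 e^{- a u^{2}} \, du = - \frac{3 \sqrt{\pi}}{\sqrt{a}}.$$

Differentiating under the integral sign brings down a factor of $(-u^2)$:
$$\frac{dJ}{da} = \int_{-\infty}^{\infty} 3 u^{2} e^{- a u^{2}} \, du = \frac{3 \sqrt{\pi}}{2 a^{\frac{3}{2}}}.$$

Repeating $5$ times in total — each differentiation brings down another $(-u^2)$ — gives
$$\frac{d^{5}J}{da^{5}} = \int_{-\infty}^{\infty} 3 u^{10} e^{- a u^{2}} \, du = \frac{2835 \sqrt{\pi}}{32 a^{\frac{11}{2}}},$$
and the integrand here is $(-1)^{5}$ times the target integrand, so $I = (-1)^{5}\,\frac{d^{5}J}{da^{5}} = - \frac{2835 \sqrt{\pi}}{32 a^{\frac{11}{2}}}$.

Setting $a = 3$:
$$I = - \frac{35 \sqrt{3} \sqrt{\pi}}{288}.$$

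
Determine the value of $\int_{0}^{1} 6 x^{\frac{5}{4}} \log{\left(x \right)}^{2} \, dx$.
$\frac{256}{243}$

Begin with the known integral
$$J(a) = \int_{0}^{1} 6 x^{a} \, dx = \frac{6}{a + 1}.$$

Differentiating under the integral sign brings down a factor of $\ln x$:
$$\frac{dJ}{da} = \int_{0}^{1} 6 x^{a} \log{\left(x \right)} \, dx = - \frac{6}{\left(a + 1\right)^{2}}.$$

Repeating twice in total — each differentiation brings down another $\ln x$ — gives
$$\frac{d^{2}J}{da^{2}} = \int_{0}^{1} 6 x^{a} \log{\left(x \right)}^{2} \, dx = \frac{12}{\left(a + 1\right)^{3}},$$
and the integrand here is exactly the target integrand, so $I = \frac{12}{\left(a + 1\right)^{3}}$.

Setting $a = \frac{5}{4}$:
$$I = \frac{256}{243}.$$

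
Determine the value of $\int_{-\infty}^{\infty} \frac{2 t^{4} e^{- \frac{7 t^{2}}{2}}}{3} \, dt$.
$\frac{2 \sqrt{14} \sqrt{\pi}}{343}$

Start from the elementary integral
$$J(a) = \int_{-\infty}^{\infty} \frac{2 e^{- a t^{2}}}{3} \, dt = \frac{2 \sqrt{\pi}}{3 \sqrt{a}}.$$

Differentiating under the integral sign brings down a factor of $(-t^2)$:
$$\frac{dJ}{da} = \int_{-\infty}^{\infty} - \frac{2 t^{2} e^{- a t^{2}}}{3} \, dt = - \frac{\sqrt{\pi}}{3 a^{\frac{3}{2}}}.$$

Repeating twice in total — each differentiation brings down another $(-t^2)$ — gives
$$\frac{d^{2}J}{da^{2}} = \int_{-\infty}^{\infty} \frac{2 t^{4} e^{- a t^{2}}}{3} \, dt = \frac{\sqrt{\pi}}{2 a^{\frac{5}{2}}},$$
and the integrand here is exactly the target integrand, so $I = \frac{\sqrt{\pi}}{2 a^{\frac{5}{2}}}$.

Setting $a = \frac{7}{2}$:
$$I = \frac{2 \sqrt{14} \sqrt{\pi}}{343}.$$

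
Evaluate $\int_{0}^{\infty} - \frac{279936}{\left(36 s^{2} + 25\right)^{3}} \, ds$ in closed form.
$- \frac{8748 \pi}{3125}$

Start from the standard arctangent integral
$$J(a) = \int_{0}^{\infty} - \frac{6}{a^{2} + s^{2}} \, ds = - \frac{3 \pi}{a}.$$

Differentiating under the integral sign with respect to $a$,
$$\frac{dJ}{da} = \int_{0}^{\infty} \frac{12 a}{\left(a^{2} + s^{2}\right)^{2}} \, ds = \frac{3 \pi}{a^{2}},$$
so $\int_{0}^{\infty} - \frac{6}{\left(a^{2} + s^{2}\right)^{2}} \, ds = - \frac{3 \pi}{2 a^{3}}$.

Repeating — each differentiation of $1/(s^2+a^2)^j$ produces $-2ja/(s^2+a^2)^{j+1}$ — and dividing through by $-2ja$ at each step yields, after $2$ differentiations in total,
$$\int_{0}^{\infty} - \frac{6}{\left(a^{2} + s^{2}\right)^{3}} \, ds = - \frac{9 \pi}{8 a^{5}}.$$

Setting $a = \frac{5}{6}$:
$$I = - \frac{8748 \pi}{3125}.$$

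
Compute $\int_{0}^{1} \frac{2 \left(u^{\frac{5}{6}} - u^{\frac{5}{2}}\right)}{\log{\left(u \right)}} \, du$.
$\log{\left(\frac{121}{441} \right)}$

Introduce a parameter $a$ in the exponent: let $I(a) = \int_{0}^{1} \frac{2 \left(- u^{\frac{5}{2}} + u^{a}\right)}{\log{\left(u \right)}} \, du$.

Since $\dfrac{\partial}{\partial a}\,u^{a} = u^{a} \ln u$, the $\ln u$ in the denominator cancels and
$$\frac{dI}{da} = \int_{0}^{1} 2 u^{a} \, du = 2 \left[\frac{u^{a+1}}{a+1}\right]_0^1 = \frac{2}{a + 1}.$$

Integrating with respect to $a$ gives $I(a) = \log{\left(\frac{4 \left(a + 1\right)^{2}}{49} \right)} + C$.

At $a = \frac{5}{2}$ the integrand is identically $0$, so $I(\frac{5}{2}) = 0$. The closed form gives $0$, hence $C = 0$.

Setting $a = \frac{5}{6}$:
$$I = \log{\left(\frac{121}{441} \right)}.$$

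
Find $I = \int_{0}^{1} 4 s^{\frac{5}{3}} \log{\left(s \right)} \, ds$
$- \frac{9}{16}$

Consider the simpler parametrised integral
$$J(a) = \int_{0}^{1} 4 s^{a} \, ds = \frac{4}{a + 1}.$$

Differentiating under the integral sign brings down a factor of $\ln s$:
$$\frac{dJ}{da} = \int_{0}^{1} 4 s^{a} \log{\left(s \right)} \, ds = - \frac{4}{\left(a + 1\right)^{2}}.$$

The integral on the left is $I$, so $I = - \frac{4}{\left(a + 1\right)^{2}}$.

Setting $a = \frac{5}{3}$:
$$I = - \frac{9}{16}.$$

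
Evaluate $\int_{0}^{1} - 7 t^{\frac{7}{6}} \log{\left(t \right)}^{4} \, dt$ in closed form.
$- \frac{1306368}{371293}$

Begin with the known integral
$$J(a) = \int_{0}^{1} - 7 t^{a} \, dt = - \frac{7}{a + 1}.$$

Differentiating under the integral sign brings down a factor of $\ln t$:
$$\frac{dJ}{da} = \int_{0}^{1} - 7 t^{a} \log{\left(t \right)} \, dt = \frac{7}{\left(a + 1\right)^{2}}.$$

Repeating $4$ times in total — each differentiation brings down another $\ln t$ — gives
$$\frac{d^{4}J}{da^{4}} = \int_{0}^{1} - 7 t^{a} \log{\left(t \right)}^{4} \, dt = - \frac{168}{\left(a + 1\right)^{5}},$$
and the integrand here is exactly the target integrand, so $I = - \frac{168}{\left(a + 1\right)^{5}}$.

Setting $a = \frac{7}{6}$:
$$I = - \frac{1306368}{371293}.$$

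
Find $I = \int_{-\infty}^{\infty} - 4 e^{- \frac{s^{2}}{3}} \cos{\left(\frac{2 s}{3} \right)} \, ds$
$- \frac{4 \sqrt{3} \sqrt{\pi}}{e^{\frac{1}{3}}}$

Define $I(b) = \int_{-\infty}^{\infty} - 4 e^{- \frac{s^{2}}{3}} \cos{\left(b s \right)} \, ds$.

Differentiating under the integral sign,
$$I'(b) = \int_{-\infty}^{\infty} 4 s e^{- \frac{s^{2}}{3}} \sin{\left(b s \right)} \, ds.$$

Integrate $\int_{-\infty}^{\infty} s \sin(b s)\, e^{- \frac{s^{2}}{3}}\, ds$ by parts with $u = \sin(b s)$ and $dv = s\, e^{- \frac{s^{2}}{3}}\, ds$, giving $v = - \frac{3 e^{- \frac{s^{2}}{3}}}{2}$. The boundary term vanishes and
$$\int_{-\infty}^{\infty} s \sin(b s)\, e^{- \frac{s^{2}}{3}}\, ds = \frac{3 b}{2} \int_{-\infty}^{\infty} \cos(b s)\, e^{- \frac{s^{2}}{3}}\, ds,$$
so $I'(b) = - \frac{3 b}{2}\, I(b)$.

This is a separable first-order ODE; solving with the initial condition $I(0) = \int_{-\infty}^{\infty} - 4 e^{- \frac{s^{2}}{3}}\,ds = - 4 \sqrt{3} \sqrt{\pi}$ gives
$$I(b) = - 4 \sqrt{3} \sqrt{\pi} e^{- \frac{3 b^{2}}{4}}.$$

Setting $b = \frac{2}{3}$:
$$I = - \frac{4 \sqrt{3} \sqrt{\pi}}{e^{\frac{1}{3}}}.$$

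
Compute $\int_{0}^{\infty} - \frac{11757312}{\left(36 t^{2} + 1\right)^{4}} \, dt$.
$- 306180 \pi$

Recall the elementary integral
$$J(a) = \int_{0}^{\infty} - \frac{7}{a^{2} + t^{2}} \, dt = - \frac{7 \pi}{2 a}.$$

Differentiating under the integral sign with respect to $a$,
$$\frac{dJ}{da} = \int_{0}^{\infty} \frac{14 a}{\left(a^{2} + t^{2}\right)^{2}} \, dt = \frac{7 \pi}{2 a^{2}},$$
so $\int_{0}^{\infty} - \frac{7}{\left(a^{2} + t^{2}\right)^{2}} \, dt = - \frac{7 \pi}{4 a^{3}}$.

Repeating — each differentiation of $1/(t^2+a^2)^j$ produces $-2ja/(t^2+a^2)^{j+1}$ — and dividing through by $-2ja$ at each step yields, after $3$ differentiations in total,
$$\int_{0}^{\infty} - \frac{7}{\left(a^{2} + t^{2}\right)^{4}} \, dt = - \frac{35 \pi}{32 a^{7}}.$$

Setting $a = \frac{1}{6}$:
$$I = - 306180 \pi.$$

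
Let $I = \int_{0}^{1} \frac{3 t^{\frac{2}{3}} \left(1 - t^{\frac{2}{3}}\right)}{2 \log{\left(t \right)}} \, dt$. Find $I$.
$\log{\left(\frac{5 \sqrt{35}}{49} \right)}$

Consider the one-parameter family: let $I(a) = \int_{0}^{1} \frac{3 \left(- t^{\frac{4}{3}} + t^{a}\right)}{2 \log{\left(t \right)}} \, dt$.

Since $\dfrac{\partial}{\partial a}\,t^{a} = t^{a} \ln t$, the $\ln t$ in the denominator cancels and
$$\frac{dI}{da} = \int_{0}^{1} \frac{3}{2} t^{a} \, dt = \frac{3}{2} \left[\frac{t^{a+1}}{a+1}\right]_0^1 = \frac{3}{2 \left(a + 1\right)}.$$

Integrating with respect to $a$ gives $I(a) = \log{\left(\frac{3 \sqrt{21} \left(a + 1\right)^{\frac{3}{2}}}{49} \right)} + C$.

At $a = \frac{4}{3}$ the integrand is identically $0$, so $I(\frac{4}{3}) = 0$. The closed form gives $0$, hence $C = 0$.

Setting $a = \frac{2}{3}$:
$$I = \log{\left(\frac{5 \sqrt{35}}{49} \right)}.$$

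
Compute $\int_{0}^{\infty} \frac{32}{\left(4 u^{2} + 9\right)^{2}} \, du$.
$\frac{4 \pi}{27}$

Begin with the known result
$$J(a) = \int_{0}^{\infty} \frac{2}{a^{2} + u^{2}} \, du = \frac{\pi}{a}.$$

Differentiating under the integral sign with respect to $a$,
$$\frac{dJ}{da} = \int_{0}^{\infty} - \frac{4 a}{\left(a^{2} + u^{2}\right)^{2}} \, du = - \frac{\pi}{a^{2}},$$
so $\int_{0}^{\infty} \frac{2}{\left(a^{2} + u^{2}\right)^{2}} \, du = \frac{\pi}{2 a^{3}}$.

Setting $a = \frac{3}{2}$:
$$I = \frac{4 \pi}{27}.$$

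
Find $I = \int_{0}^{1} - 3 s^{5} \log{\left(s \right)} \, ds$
$\frac{1}{12}$

Start from the elementary integral
$$J(a) = \int_{0}^{1} - 3 s^{a} \, ds = - \frac{3}{a + 1}.$$

Differentiating under the integral sign brings down a factor of $\ln s$:
$$\frac{dJ}{da} = \int_{0}^{1} - 3 s^{a} \log{\left(s \right)} \, ds = \frac{3}{\left(a + 1\right)^{2}}.$$

The integral on the left is $I$, so $I = \frac{3}{\left(a + 1\right)^{2}}$.

Setting $a = 5$:
$$I = \frac{1}{12}.$$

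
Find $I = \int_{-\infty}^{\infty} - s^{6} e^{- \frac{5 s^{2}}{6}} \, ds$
$- \frac{81 \sqrt{30} \sqrt{\pi}}{125}$

Begin with the known integral
$$J(a) = \int_{-\infty}^{\infty} - e^{- a s^{2}} \, ds = - \frac{\sqrt{\pi}}{\sqrt{a}}.$$

Differentiating under the integral sign brings down a factor of $(-s^2)$:
$$\frac{dJ}{da} = \int_{-\infty}^{\infty} s^{2} e^{- a s^{2}} \, ds = \frac{\sqrt{\pi}}{2 a^{\frac{3}{2}}}.$$

Repeating $3$ times in total — each differentiation brings down another $(-s^2)$ — gives
$$\frac{d^{3}J}{da^{3}} = \int_{-\infty}^{\infty} s^{6} e^{- a s^{2}} \, ds = \frac{15 \sqrt{\pi}}{8 a^{\frac{7}{2}}},$$
and the integrand here is $(-1)^{3}$ times the target integrand, so $I = (-1)^{3}\,\frac{d^{3}J}{da^{3}} = - \frac{15 \sqrt{\pi}}{8 a^{\frac{7}{2}}}$.

Setting $a = \frac{5}{6}$:
$$I = - \frac{81 \sqrt{30} \sqrt{\pi}}{125}.$$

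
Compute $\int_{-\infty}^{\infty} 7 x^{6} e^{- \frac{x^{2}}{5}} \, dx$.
$\frac{13125 \sqrt{5} \sqrt{\pi}}{8}$

Start from the elementary integral
$$J(a) = \int_{-\infty}^{\infty} 7 e^{- a x^{2}} \, dx = \frac{7 \sqrt{\pi}}{\sqrt{a}}.$$

Differentiating under the integral sign brings down a factor of $(-x^2)$:
$$\frac{dJ}{da} = \int_{-\infty}^{\infty} - 7 x^{2} e^{- a x^{2}} \, dx = - \frac{7 \sqrt{\pi}}{2 a^{\frac{3}{2}}}.$$

Repeating $3$ times in total — each differentiation brings down another $(-x^2)$ — gives
$$\frac{d^{3}J}{da^{3}} = \int_{-\infty}^{\infty} - 7 x^{6} e^{- a x^{2}} \, dx = - \frac{105 \sqrt{\pi}}{8 a^{\frac{7}{2}}},$$
and the integrand here is $(-1)^{3}$ times the target integrand, so $I = (-1)^{3}\,\frac{d^{3}J}{da^{3}} = \frac{105 \sqrt{\pi}}{8 a^{\frac{7}{2}}}$.

Setting $a = \frac{1}{5}$:
$$I = \frac{13125 \sqrt{5} \sqrt{\pi}}{8}.$$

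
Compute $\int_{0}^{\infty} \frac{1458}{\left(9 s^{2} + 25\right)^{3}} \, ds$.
$\frac{729 \pi}{25000}$

Begin with the known result
$$J(a) = \int_{0}^{\infty} \frac{2}{a^{2} + s^{2}} \, ds = \frac{\pi}{a}.$$

Differentiating under the integral sign with respect to $a$,
$$\frac{dJ}{da} = \int_{0}^{\infty} - \frac{4 a}{\left(a^{2} + s^{2}\right)^{2}} \, ds = - \frac{\pi}{a^{2}},$$
so $\int_{0}^{\infty} \frac{2}{\left(a^{2} + s^{2}\right)^{2}} \, ds = \frac{\pi}{2 a^{3}}$.

Repeating — each differentiation of $1/(s^2+a^2)^j$ produces $-2ja/(s^2+a^2)^{j+1}$ — and dividing through by $-2ja$ at each step yields, after $2$ differentiations in total,
$$\int_{0}^{\infty} \frac{2}{\left(a^{2} + s^{2}\right)^{3}} \, ds = \frac{3 \pi}{8 a^{5}}.$$

Setting $a = \frac{5}{3}$:
$$I = \frac{729 \pi}{25000}.$$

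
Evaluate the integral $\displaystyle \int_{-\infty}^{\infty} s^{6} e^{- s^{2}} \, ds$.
$\frac{15 \sqrt{\pi}}{8}$

Begin with the known integral
$$J(a) = \int_{-\infty}^{\infty} e^{- a s^{2}} \, ds = \frac{\sqrt{\pi}}{\sqrt{a}}.$$

Differentiating under the integral sign brings down a factor of $(-s^2)$:
$$\frac{dJ}{da} = \int_{-\infty}^{\infty} - s^{2} e^{- a s^{2}} \, ds = - \frac{\sqrt{\pi}}{2 a^{\frac{3}{2}}}.$$

Repeating $3$ times in total — each differentiation brings down another $(-s^2)$ — gives
$$\frac{d^{3}J}{da^{3}} = \int_{-\infty}^{\infty} - s^{6} e^{- a s^{2}} \, ds = - \frac{15 \sqrt{\pi}}{8 a^{\frac{7}{2}}},$$
and the integrand here is $(-1)^{3}$ times the target integrand, so $I = (-1)^{3}\,\frac{d^{3}J}{da^{3}} = \frac{15 \sqrt{\pi}}{8 a^{\frac{7}{2}}}$.

Setting $a = 1$:
$$I = \frac{15 \sqrt{\pi}}{8}.$$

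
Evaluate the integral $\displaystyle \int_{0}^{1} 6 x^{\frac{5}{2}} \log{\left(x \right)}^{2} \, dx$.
$\frac{96}{343}$

Start from the elementary integral
$$J(a) = \int_{0}^{1} 6 x^{a} \, dx = \frac{6}{a + 1}.$$

Differentiating under the integral sign brings down a factor of $\ln x$:
$$\frac{dJ}{da} = \int_{0}^{1} 6 x^{a} \log{\left(x \right)} \, dx = - \frac{6}{\left(a + 1\right)^{2}}.$$

Repeating twice in total — each differentiation brings down another $\ln x$ — gives
$$\frac{d^{2}J}{da^{2}} = \int_{0}^{1} 6 x^{a} \log{\left(x \right)}^{2} \, dx = \frac{12}{\left(a + 1\right)^{3}},$$
and the integrand here is exactly the target integrand, so $I = \frac{12}{\left(a + 1\right)^{3}}$.

Setting $a = \frac{5}{2}$:
$$I = \frac{96}{343}.$$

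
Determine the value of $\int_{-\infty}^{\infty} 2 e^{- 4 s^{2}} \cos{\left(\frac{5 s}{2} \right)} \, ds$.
$\frac{\sqrt{\pi}}{e^{\frac{25}{64}}}$

Let $b$ denote the cosine frequency and define $I(b) = \int_{-\infty}^{\infty} 2 e^{- 4 s^{2}} \cos{\left(b s \right)} \, ds$.

Differentiating under the integral sign,
$$I'(b) = \int_{-\infty}^{\infty} - 2 s e^{- 4 s^{2}} \sin{\left(b s \right)} \, ds.$$

Integrate $\int_{-\infty}^{\infty} s \sin(b s)\, e^{- 4 s^{2}}\, ds$ by parts with $u = \sin(b s)$ and $dv = s\, e^{- 4 s^{2}}\, ds$, giving $v = - \frac{e^{- 4 s^{2}}}{8}$. The boundary term vanishes and
$$\int_{-\infty}^{\infty} s \sin(b s)\, e^{- 4 s^{2}}\, ds = \frac{b}{8} \int_{-\infty}^{\infty} \cos(b s)\, e^{- 4 s^{2}}\, ds,$$
so $I'(b) = - \frac{b}{8}\, I(b)$.

This is a separable first-order ODE; solving with the initial condition $I(0) = \int_{-\infty}^{\infty} 2 e^{- 4 s^{2}}\,ds = \sqrt{\pi}$ gives
$$I(b) = \sqrt{\pi} e^{- \frac{b^{2}}{16}}.$$

Setting $b = \frac{5}{2}$:
$$I = \frac{\sqrt{\pi}}{e^{\frac{25}{64}}}.$$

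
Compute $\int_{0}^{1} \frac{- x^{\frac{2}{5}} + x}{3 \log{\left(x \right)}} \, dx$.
$- \frac{\log{\left(7 \right)}}{3} + \frac{\log{\left(10 \right)}}{3}$

Consider the one-parameter family: let $I(a) = \int_{0}^{1} \frac{x - x^{a}}{3 \log{\left(x \right)}} \, dx$.

Since $\dfrac{\partial}{\partial a}\,x^{a} = x^{a} \ln x$, the $\ln x$ in the denominator cancels and
$$\frac{dI}{da} = \int_{0}^{1} - \frac{1}{3} x^{a} \, dx = - \frac{1}{3} \left[\frac{x^{a+1}}{a+1}\right]_0^1 = - \frac{1}{3 a + 3}.$$

Integrating with respect to $a$ gives $I(a) = - \frac{\log{\left(a + 1 \right)}}{3} + \frac{\log{\left(2 \right)}}{3} + C$.

At $a = 1$ the integrand is identically $0$, so $I(1) = 0$. The closed form gives $0$, hence $C = 0$.

Setting $a = \frac{2}{5}$:
$$I = - \frac{\log{\left(7 \right)}}{3} + \frac{\log{\left(10 \right)}}{3}.$$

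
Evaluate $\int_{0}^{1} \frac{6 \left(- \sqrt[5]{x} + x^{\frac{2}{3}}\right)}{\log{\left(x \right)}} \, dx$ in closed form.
$- \log{\left(\frac{34012224}{244140625} \right)}$

Replace the exponent $\frac{1}{5}$ by a parameter $a$: let $I(a) = \int_{0}^{1} \frac{6 \left(x^{\frac{2}{3}} - x^{a}\right)}{\log{\left(x \right)}} \, dx$.

Since $\dfrac{\partial}{\partial a}\,x^{a} = x^{a} \ln x$, the $\ln x$ in the denominator cancels and
$$\frac{dI}{da} = \int_{0}^{1} -6 x^{a} \, dx = -6 \left[\frac{x^{a+1}}{a+1}\right]_0^1 = - \frac{6}{a + 1}.$$

Integrating with respect to $a$ gives $I(a) = - \log{\left(\frac{729 \left(a + 1\right)^{6}}{15625} \right)} + C$.

At $a = \frac{2}{3}$ the integrand is identically $0$, so $I(\frac{2}{3}) = 0$. The closed form gives $0$, hence $C = 0$.

Setting $a = \frac{1}{5}$:
$$I = - \log{\left(\frac{34012224}{244140625} \right)}.$$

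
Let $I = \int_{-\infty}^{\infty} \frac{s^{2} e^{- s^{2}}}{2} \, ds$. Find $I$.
$\frac{\sqrt{\pi}}{4}$

Begin with the known integral
$$J(a) = \int_{-\infty}^{\infty} \frac{e^{- a s^{2}}}{2} \, ds = \frac{\sqrt{\pi}}{2 \sqrt{a}}.$$

Differentiating under the integral sign brings down a factor of $(-s^2)$:
$$\frac{dJ}{da} = \int_{-\infty}^{\infty} - \frac{s^{2} e^{- a s^{2}}}{2} \, ds = - \frac{\sqrt{\pi}}{4 a^{\frac{3}{2}}}.$$

The integral on the left is $-I$, so $I = \frac{\sqrt{\pi}}{4 a^{\frac{3}{2}}}$.

Setting $a = 1$:
$$I = \frac{\sqrt{\pi}}{4}.$$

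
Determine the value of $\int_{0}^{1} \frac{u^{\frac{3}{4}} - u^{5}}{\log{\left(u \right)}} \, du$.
$- \log{\left(24 \right)} + \log{\left(7 \right)}$

Introduce a parameter $a$ in the exponent: let $I(a) = \int_{0}^{1} \frac{u^{\frac{3}{4}} - u^{a}}{\log{\left(u \right)}} \, du$.

Since $\dfrac{\partial}{\partial a}\,u^{a} = u^{a} \ln u$, the $\ln u$ in the denominator cancels and
$$\frac{dI}{da} = \int_{0}^{1} -1 u^{a} \, du = -1 \left[\frac{u^{a+1}}{a+1}\right]_0^1 = - \frac{1}{a + 1}.$$

Integrating with respect to $a$ gives $I(a) = - \log{\left(\frac{4 a}{7} + \frac{4}{7} \right)} + C$.

At $a = \frac{3}{4}$ the integrand is identically $0$, so $I(\frac{3}{4}) = 0$. The closed form gives $0$, hence $C = 0$.

Setting $a = 5$:
$$I = - \log{\left(24 \right)} + \log{\left(7 \right)}.$$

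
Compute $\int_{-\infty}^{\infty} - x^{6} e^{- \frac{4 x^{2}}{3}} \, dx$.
$- \frac{405 \sqrt{3} \sqrt{\pi}}{1024}$

Consider the simpler parametrised integral
$$J(a) = \int_{-\infty}^{\infty} - e^{- a x^{2}} \, dx = - \frac{\sqrt{\pi}}{\sqrt{a}}.$$

Differentiating under the integral sign brings down a factor of $(-x^2)$:
$$\frac{dJ}{da} = \int_{-\infty}^{\infty} x^{2} e^{- a x^{2}} \, dx = \frac{\sqrt{\pi}}{2 a^{\frac{3}{2}}}.$$

Repeating $3$ times in total — each differentiation brings down another $(-x^2)$ — gives
$$\frac{d^{3}J}{da^{3}} = \int_{-\infty}^{\infty} x^{6} e^{- a x^{2}} \, dx = \frac{15 \sqrt{\pi}}{8 a^{\frac{7}{2}}},$$
and the integrand here is $(-1)^{3}$ times the target integrand, so $I = (-1)^{3}\,\frac{d^{3}J}{da^{3}} = - \frac{15 \sqrt{\pi}}{8 a^{\frac{7}{2}}}$.

Setting $a = \frac{4}{3}$:
$$I = - \frac{405 \sqrt{3} \sqrt{\pi}}{1024}.$$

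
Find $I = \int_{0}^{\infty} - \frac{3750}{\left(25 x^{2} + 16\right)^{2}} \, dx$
$- \frac{375 \pi}{128}$

Recall the elementary integral
$$J(a) = \int_{0}^{\infty} - \frac{6}{a^{2} + x^{2}} \, dx = - \frac{3 \pi}{a}.$$

Differentiating under the integral sign with respect to $a$,
$$\frac{dJ}{da} = \int_{0}^{\infty} \frac{12 a}{\left(a^{2} + x^{2}\right)^{2}} \, dx = \frac{3 \pi}{a^{2}},$$
so $\int_{0}^{\infty} - \frac{6}{\left(a^{2} + x^{2}\right)^{2}} \, dx = - \frac{3 \pi}{2 a^{3}}$.

Setting $a = \frac{4}{5}$:
$$I = - \frac{375 \pi}{128}.$$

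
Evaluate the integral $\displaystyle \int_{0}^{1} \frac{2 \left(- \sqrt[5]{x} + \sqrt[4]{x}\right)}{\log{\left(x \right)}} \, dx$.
$\log{\left(\frac{625}{576} \right)}$

Introduce a parameter $a$ in the exponent: let $I(a) = \int_{0}^{1} \frac{2 \left(- \sqrt[5]{x} + x^{a}\right)}{\log{\left(x \right)}} \, dx$.

Since $\dfrac{\partial}{\partial a}\,x^{a} = x^{a} \ln x$, the $\ln x$ in the denominator cancels and
$$\frac{dI}{da} = \int_{0}^{1} 2 x^{a} \, dx = 2 \left[\frac{x^{a+1}}{a+1}\right]_0^1 = \frac{2}{a + 1}.$$

Integrating with respect to $a$ gives $I(a) = \log{\left(\frac{25 \left(a + 1\right)^{2}}{36} \right)} + C$.

At $a = \frac{1}{5}$ the integrand is identically $0$, so $I(\frac{1}{5}) = 0$. The closed form gives $0$, hence $C = 0$.

Setting $a = \frac{1}{4}$:
$$I = \log{\left(\frac{625}{576} \right)}.$$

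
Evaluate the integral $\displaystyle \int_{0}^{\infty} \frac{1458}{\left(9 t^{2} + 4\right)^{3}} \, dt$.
$\frac{729 \pi}{256}$

Begin with the known result
$$J(a) = \int_{0}^{\infty} \frac{2}{a^{2} + t^{2}} \, dt = \frac{\pi}{a}.$$

Differentiating under the integral sign with respect to $a$,
$$\frac{dJ}{da} = \int_{0}^{\infty} - \frac{4 a}{\left(a^{2} + t^{2}\right)^{2}} \, dt = - \frac{\pi}{a^{2}},$$
so $\int_{0}^{\infty} \frac{2}{\left(a^{2} + t^{2}\right)^{2}} \, dt = \frac{\pi}{2 a^{3}}$.

Repeating — each differentiation of $1/(t^2+a^2)^j$ produces $-2ja/(t^2+a^2)^{j+1}$ — and dividing through by $-2ja$ at each step yields, after $2$ differentiations in total,
$$\int_{0}^{\infty} \frac{2}{\left(a^{2} + t^{2}\right)^{3}} \, dt = \frac{3 \pi}{8 a^{5}}.$$

Setting $a = \frac{2}{3}$:
$$I = \frac{729 \pi}{256}.$$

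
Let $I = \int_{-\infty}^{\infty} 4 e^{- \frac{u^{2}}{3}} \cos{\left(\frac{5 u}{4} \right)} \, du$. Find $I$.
$\frac{4 \sqrt{3} \sqrt{\pi}}{e^{\frac{75}{64}}}$

Treat the cosine frequency as a parameter and define $I(b) = \int_{-\infty}^{\infty} 4 e^{- \frac{u^{2}}{3}} \cos{\left(b u \right)} \, du$.

Differentiating under the integral sign,
$$I'(b) = \int_{-\infty}^{\infty} - 4 u e^{- \frac{u^{2}}{3}} \sin{\left(b u \right)} \, du.$$

Integrate $\int_{-\infty}^{\infty} u \sin(b u)\, e^{- \frac{u^{2}}{3}}\, du$ by parts with $w = \sin(b u)$ and $dv = u\, e^{- \frac{u^{2}}{3}}\, du$, giving $v = - \frac{3 e^{- \frac{u^{2}}{3}}}{2}$. The boundary term vanishes and
$$\int_{-\infty}^{\infty} u \sin(b u)\, e^{- \frac{u^{2}}{3}}\, du = \frac{3 b}{2} \int_{-\infty}^{\infty} \cos(b u)\, e^{- \frac{u^{2}}{3}}\, du,$$
so $I'(b) = - \frac{3 b}{2}\, I(b)$.

This is a separable first-order ODE; solving with the initial condition $I(0) = \int_{-\infty}^{\infty} 4 e^{- \frac{u^{2}}{3}}\,du = 4 \sqrt{3} \sqrt{\pi}$ gives
$$I(b) = 4 \sqrt{3} \sqrt{\pi} e^{- \frac{3 b^{2}}{4}}.$$

Setting $b = \frac{5}{4}$:
$$I = \frac{4 \sqrt{3} \sqrt{\pi}}{e^{\frac{75}{64}}}.$$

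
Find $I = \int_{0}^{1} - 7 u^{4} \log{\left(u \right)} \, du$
$\frac{7}{25}$

Start from the elementary integral
$$J(a) = \int_{0}^{1} - 7 u^{a} \, du = - \frac{7}{a + 1}.$$

Differentiating under the integral sign brings down a factor of $\ln u$:
$$\frac{dJ}{da} = \int_{0}^{1} - 7 u^{a} \log{\left(u \right)} \, du = \frac{7}{\left(a + 1\right)^{2}}.$$

The integral on the left is $I$, so $I = \frac{7}{\left(a + 1\right)^{2}}$.

Setting $a = 4$:
$$I = \frac{7}{25}.$$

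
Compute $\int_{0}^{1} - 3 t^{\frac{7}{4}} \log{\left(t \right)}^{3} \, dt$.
$\frac{4608}{14641}$

Start from the elementary integral
$$J(a) = \int_{0}^{1} - 3 t^{a} \, dt = - \frac{3}{a + 1}.$$

Differentiating under the integral sign brings down a factor of $\ln t$:
$$\frac{dJ}{da} = \int_{0}^{1} - 3 t^{a} \log{\left(t \right)} \, dt = \frac{3}{\left(a + 1\right)^{2}}.$$

Repeating $3$ times in total — each differentiation brings down another $\ln t$ — gives
$$\frac{d^{3}J}{da^{3}} = \int_{0}^{1} - 3 t^{a} \log{\left(t \right)}^{3} \, dt = \frac{18}{\left(a + 1\right)^{4}},$$
and the integrand here is exactly the target integrand, so $I = \frac{18}{\left(a + 1\right)^{4}}$.

Setting $a = \frac{7}{4}$:
$$I = \frac{4608}{14641}.$$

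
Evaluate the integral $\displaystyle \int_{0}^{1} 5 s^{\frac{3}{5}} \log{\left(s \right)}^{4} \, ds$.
$\frac{46875}{4096}$

Start from the elementary integral
$$J(a) = \int_{0}^{1} 5 s^{a} \, ds = \frac{5}{a + 1}.$$

Differentiating under the integral sign brings down a factor of $\ln s$:
$$\frac{dJ}{da} = \int_{0}^{1} 5 s^{a} \log{\left(s \right)} \, ds = - \frac{5}{\left(a + 1\right)^{2}}.$$

Repeating $4$ times in total — each differentiation brings down another $\ln s$ — gives
$$\frac{d^{4}J}{da^{4}} = \int_{0}^{1} 5 s^{a} \log{\left(s \right)}^{4} \, ds = \frac{120}{\left(a + 1\right)^{5}},$$
and the integrand here is exactly the target integrand, so $I = \frac{120}{\left(a + 1\right)^{5}}$.

Setting $a = \frac{3}{5}$:
$$I = \frac{46875}{4096}.$$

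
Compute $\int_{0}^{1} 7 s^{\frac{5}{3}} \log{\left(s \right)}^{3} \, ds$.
$- \frac{1701}{2048}$

Consider the simpler parametrised integral
$$J(a) = \int_{0}^{1} 7 s^{a} \, ds = \frac{7}{a + 1}.$$

Differentiating under the integral sign brings down a factor of $\ln s$:
$$\frac{dJ}{da} = \int_{0}^{1} 7 s^{a} \log{\left(s \right)} \, ds = - \frac{7}{\left(a + 1\right)^{2}}.$$

Repeating $3$ times in total — each differentiation brings down another $\ln s$ — gives
$$\frac{d^{3}J}{da^{3}} = \int_{0}^{1} 7 s^{a} \log{\left(s \right)}^{3} \, ds = - \frac{42}{\left(a + 1\right)^{4}},$$
and the integrand here is exactly the target integrand, so $I = - \frac{42}{\left(a + 1\right)^{4}}$.

Setting $a = \frac{5}{3}$:
$$I = - \frac{1701}{2048}.$$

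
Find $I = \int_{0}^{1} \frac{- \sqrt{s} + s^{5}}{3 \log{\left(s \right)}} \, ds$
$\log{\left(2^{\frac{2}{3}} \right)}$

Consider the one-parameter family: let $I(a) = \int_{0}^{1} \frac{s^{5} - s^{a}}{3 \log{\left(s \right)}} \, ds$.

Since $\dfrac{\partial}{\partial a}\,s^{a} = s^{a} \ln s$, the $\ln s$ in the denominator cancels and
$$\frac{dI}{da} = \int_{0}^{1} - \frac{1}{3} s^{a} \, ds = - \frac{1}{3} \left[\frac{s^{a+1}}{a+1}\right]_0^1 = - \frac{1}{3 a + 3}.$$

Integrating with respect to $a$ gives $I(a) = - \frac{\log{\left(a + 1 \right)}}{3} + \frac{\log{\left(6 \right)}}{3} + C$.

At $a = 5$ the integrand is identically $0$, so $I(5) = 0$. The closed form gives $0$, hence $C = 0$.

Setting $a = \frac{1}{2}$:
$$I = \log{\left(2^{\frac{2}{3}} \right)}.$$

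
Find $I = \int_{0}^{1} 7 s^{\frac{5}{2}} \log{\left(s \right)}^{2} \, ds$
$\frac{16}{49}$

Consider the simpler parametrised integral
$$J(a) = \int_{0}^{1} 7 s^{a} \, ds = \frac{7}{a + 1}.$$

Differentiating under the integral sign brings down a factor of $\ln s$:
$$\frac{dJ}{da} = \int_{0}^{1} 7 s^{a} \log{\left(s \right)} \, ds = - \frac{7}{\left(a + 1\right)^{2}}.$$

Repeating twice in total — each differentiation brings down another $\ln s$ — gives
$$\frac{d^{2}J}{da^{2}} = \int_{0}^{1} 7 s^{a} \log{\left(s \right)}^{2} \, ds = \frac{14}{\left(a + 1\right)^{3}},$$
and the integrand here is exactly the target integrand, so $I = \frac{14}{\left(a + 1\right)^{3}}$.

Setting $a = \frac{5}{2}$:
$$I = \frac{16}{49}.$$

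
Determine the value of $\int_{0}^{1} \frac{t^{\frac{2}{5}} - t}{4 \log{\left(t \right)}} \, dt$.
$- \frac{\log{\left(10 \right)}}{4} + \frac{\log{\left(7 \right)}}{4}$

Replace the exponent $\frac{2}{5}$ by a parameter $a$: let $I(a) = \int_{0}^{1} \frac{- t + t^{a}}{4 \log{\left(t \right)}} \, dt$.

Since $\dfrac{\partial}{\partial a}\,t^{a} = t^{a} \ln t$, the $\ln t$ in the denominator cancels and
$$\frac{dI}{da} = \int_{0}^{1} \frac{1}{4} t^{a} \, dt = \frac{1}{4} \left[\frac{t^{a+1}}{a+1}\right]_0^1 = \frac{1}{4 \left(a + 1\right)}.$$

Integrating with respect to $a$ gives $I(a) = \frac{\log{\left(a + 1 \right)}}{4} - \frac{\log{\left(2 \right)}}{4} + C$.

At $a = 1$ the integrand is identically $0$, so $I(1) = 0$. The closed form gives $0$, hence $C = 0$.

Setting $a = \frac{2}{5}$:
$$I = - \frac{\log{\left(10 \right)}}{4} + \frac{\log{\left(7 \right)}}{4}.$$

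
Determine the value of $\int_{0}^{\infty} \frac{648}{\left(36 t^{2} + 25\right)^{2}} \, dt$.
$\frac{27 \pi}{125}$

Start from the standard arctangent integral
$$J(a) = \int_{0}^{\infty} \frac{1}{2 \left(a^{2} + t^{2}\right)} \, dt = \frac{\pi}{4 a}.$$

Differentiating under the integral sign with respect to $a$,
$$\frac{dJ}{da} = \int_{0}^{\infty} - \frac{a}{\left(a^{2} + t^{2}\right)^{2}} \, dt = - \frac{\pi}{4 a^{2}},$$
so $\int_{0}^{\infty} \frac{1}{2 \left(a^{2} + t^{2}\right)^{2}} \, dt = \frac{\pi}{8 a^{3}}$.

Setting $a = \frac{5}{6}$:
$$I = \frac{27 \pi}{125}.$$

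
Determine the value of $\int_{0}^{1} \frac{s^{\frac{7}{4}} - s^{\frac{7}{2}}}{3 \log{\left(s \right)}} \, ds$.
$- \frac{\log{\left(2178 \right)}}{3} + \log{\left(11 \right)}$

Introduce a parameter $a$ in the exponent: let $I(a) = \int_{0}^{1} \frac{s^{\frac{7}{4}} - s^{a}}{3 \log{\left(s \right)}} \, ds$.

Since $\dfrac{\partial}{\partial a}\,s^{a} = s^{a} \ln s$, the $\ln s$ in the denominator cancels and
$$\frac{dI}{da} = \int_{0}^{1} - \frac{1}{3} s^{a} \, ds = - \frac{1}{3} \left[\frac{s^{a+1}}{a+1}\right]_0^1 = - \frac{1}{3 a + 3}.$$

Integrating with respect to $a$ gives $I(a) = - \log{\left(\frac{22^{\frac{2}{3}} \sqrt[3]{a + 1}}{11} \right)} + C$.

At $a = \frac{7}{4}$ the integrand is identically $0$, so $I(\frac{7}{4}) = 0$. The closed form gives $0$, hence $C = 0$.

Setting $a = \frac{7}{2}$:
$$I = - \frac{\log{\left(2178 \right)}}{3} + \log{\left(11 \right)}.$$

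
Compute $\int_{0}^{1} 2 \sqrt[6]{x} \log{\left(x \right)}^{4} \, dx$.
$\frac{373248}{16807}$

Begin with the known integral
$$J(a) = \int_{0}^{1} 2 x^{a} \, dx = \frac{2}{a + 1}.$$

Differentiating under the integral sign brings down a factor of $\ln x$:
$$\frac{dJ}{da} = \int_{0}^{1} 2 x^{a} \log{\left(x \right)} \, dx = - \frac{2}{\left(a + 1\right)^{2}}.$$

Repeating $4$ times in total — each differentiation brings down another $\ln x$ — gives
$$\frac{d^{4}J}{da^{4}} = \int_{0}^{1} 2 x^{a} \log{\left(x \right)}^{4} \, dx = \frac{48}{\left(a + 1\right)^{5}},$$
and the integrand here is exactly the target integrand, so $I = \frac{48}{\left(a + 1\right)^{5}}$.

Setting $a = \frac{1}{6}$:
$$I = \frac{373248}{16807}.$$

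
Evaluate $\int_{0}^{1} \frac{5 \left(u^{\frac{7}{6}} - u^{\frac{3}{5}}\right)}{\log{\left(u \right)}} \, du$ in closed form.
$\log{\left(\frac{1160290625}{254803968} \right)}$

Consider the one-parameter family: let $I(a) = \int_{0}^{1} \frac{5 \left(- u^{\frac{3}{5}} + u^{a}\right)}{\log{\left(u \right)}} \, du$.

Since $\dfrac{\partial}{\partial a}\,u^{a} = u^{a} \ln u$, the $\ln u$ in the denominator cancels and
$$\frac{dI}{da} = \int_{0}^{1} 5 u^{a} \, du = 5 \left[\frac{u^{a+1}}{a+1}\right]_0^1 = \frac{5}{a + 1}.$$

Integrating with respect to $a$ gives $I(a) = \log{\left(\frac{3125 \left(a + 1\right)^{5}}{32768} \right)} + C$.

At $a = \frac{3}{5}$ the integrand is identically $0$, so $I(\frac{3}{5}) = 0$. The closed form gives $0$, hence $C = 0$.

Setting $a = \frac{7}{6}$:
$$I = \log{\left(\frac{1160290625}{254803968} \right)}.$$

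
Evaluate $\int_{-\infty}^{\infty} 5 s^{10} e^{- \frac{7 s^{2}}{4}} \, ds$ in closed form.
$\frac{43200 \sqrt{7} \sqrt{\pi}}{16807}$

Consider the simpler parametrised integral
$$J(a) = \int_{-\infty}^{\infty} 5 e^{- a s^{2}} \, ds = \frac{5 \sqrt{\pi}}{\sqrt{a}}.$$

Differentiating under the integral sign brings down a factor of $(-s^2)$:
$$\frac{dJ}{da} = \int_{-\infty}^{\infty} - 5 s^{2} e^{- a s^{2}} \, ds = - \frac{5 \sqrt{\pi}}{2 a^{\frac{3}{2}}}.$$

Repeating $5$ times in total — each differentiation brings down another $(-s^2)$ — gives
$$\frac{d^{5}J}{da^{5}} = \int_{-\infty}^{\infty} - 5 s^{10} e^{- a s^{2}} \, ds = - \frac{4725 \sqrt{\pi}}{32 a^{\frac{11}{2}}},$$
and the integrand here is $(-1)^{5}$ times the target integrand, so $I = (-1)^{5}\,\frac{d^{5}J}{da^{5}} = \frac{4725 \sqrt{\pi}}{32 a^{\frac{11}{2}}}$.

Setting $a = \frac{7}{4}$:
$$I = \frac{43200 \sqrt{7} \sqrt{\pi}}{16807}.$$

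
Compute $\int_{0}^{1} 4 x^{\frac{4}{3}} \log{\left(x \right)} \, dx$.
$- \frac{36}{49}$

Consider the simpler parametrised integral
$$J(a) = \int_{0}^{1} 4 x^{a} \, dx = \frac{4}{a + 1}.$$

Differentiating under the integral sign brings down a factor of $\ln x$:
$$\frac{dJ}{da} = \int_{0}^{1} 4 x^{a} \log{\left(x \right)} \, dx = - \frac{4}{\left(a + 1\right)^{2}}.$$

The integral on the left is $I$, so $I = - \frac{4}{\left(a + 1\right)^{2}}$.

Setting $a = \frac{4}{3}$:
$$I = - \frac{36}{49}.$$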